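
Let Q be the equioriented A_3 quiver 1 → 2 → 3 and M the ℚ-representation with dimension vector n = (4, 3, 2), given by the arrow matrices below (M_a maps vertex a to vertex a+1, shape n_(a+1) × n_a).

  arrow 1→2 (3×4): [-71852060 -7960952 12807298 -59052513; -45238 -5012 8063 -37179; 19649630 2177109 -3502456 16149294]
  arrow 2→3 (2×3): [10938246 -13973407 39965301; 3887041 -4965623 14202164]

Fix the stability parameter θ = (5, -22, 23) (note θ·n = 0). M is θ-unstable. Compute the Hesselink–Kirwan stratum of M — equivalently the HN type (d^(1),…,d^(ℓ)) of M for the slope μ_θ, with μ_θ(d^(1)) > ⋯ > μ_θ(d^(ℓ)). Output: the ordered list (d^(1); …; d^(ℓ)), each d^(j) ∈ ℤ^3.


Barcode: M ≅ I[1,1], I[1,2], I[1,3]^2. HN layers by μ_θ (3 steps, strictly decreasing):
  μ^(1)=23; μ^(2)=5; μ^(3)=-17/2

((0, 0, 2); (1, 0, 0); (3, 3, 0))


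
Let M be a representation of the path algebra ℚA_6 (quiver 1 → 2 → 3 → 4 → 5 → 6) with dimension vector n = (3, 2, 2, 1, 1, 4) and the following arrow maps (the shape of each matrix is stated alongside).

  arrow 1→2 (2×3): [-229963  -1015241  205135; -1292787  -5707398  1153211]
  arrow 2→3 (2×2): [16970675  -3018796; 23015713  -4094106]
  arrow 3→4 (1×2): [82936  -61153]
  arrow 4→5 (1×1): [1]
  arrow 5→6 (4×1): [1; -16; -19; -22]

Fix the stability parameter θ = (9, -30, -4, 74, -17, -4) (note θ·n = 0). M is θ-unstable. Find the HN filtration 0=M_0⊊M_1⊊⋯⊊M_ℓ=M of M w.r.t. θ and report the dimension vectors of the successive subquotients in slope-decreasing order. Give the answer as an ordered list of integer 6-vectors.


Interval decomposition of M: I[1,1], I[1,3], I[1,6], I[6,6]^3.
HN type (ℓ=4): μ^(1)=53/3; μ^(2)=9; μ^(3)=-4; μ^(4)=-21/2

((0, 0, 0, 1, 1, 1); (1, 0, 0, 0, 0, 0); (0, 0, 2, 0, 0, 3); (2, 2, 0, 0, 0, 0))


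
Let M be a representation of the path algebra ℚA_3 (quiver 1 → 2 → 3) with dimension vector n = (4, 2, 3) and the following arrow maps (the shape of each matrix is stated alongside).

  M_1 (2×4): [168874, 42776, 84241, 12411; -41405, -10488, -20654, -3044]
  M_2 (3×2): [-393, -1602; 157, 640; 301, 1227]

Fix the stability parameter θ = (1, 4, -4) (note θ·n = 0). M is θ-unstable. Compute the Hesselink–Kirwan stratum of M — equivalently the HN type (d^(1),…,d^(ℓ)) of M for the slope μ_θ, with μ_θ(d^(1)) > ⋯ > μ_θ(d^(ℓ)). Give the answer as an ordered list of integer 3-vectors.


Interval decomposition of M: I[1,1]^2, I[1,3]^2, I[3,3].
HN type (ℓ=3): μ^(1)=1; μ^(2)=1/3; μ^(3)=-4

((2, 0, 0); (2, 2, 2); (0, 0, 1))


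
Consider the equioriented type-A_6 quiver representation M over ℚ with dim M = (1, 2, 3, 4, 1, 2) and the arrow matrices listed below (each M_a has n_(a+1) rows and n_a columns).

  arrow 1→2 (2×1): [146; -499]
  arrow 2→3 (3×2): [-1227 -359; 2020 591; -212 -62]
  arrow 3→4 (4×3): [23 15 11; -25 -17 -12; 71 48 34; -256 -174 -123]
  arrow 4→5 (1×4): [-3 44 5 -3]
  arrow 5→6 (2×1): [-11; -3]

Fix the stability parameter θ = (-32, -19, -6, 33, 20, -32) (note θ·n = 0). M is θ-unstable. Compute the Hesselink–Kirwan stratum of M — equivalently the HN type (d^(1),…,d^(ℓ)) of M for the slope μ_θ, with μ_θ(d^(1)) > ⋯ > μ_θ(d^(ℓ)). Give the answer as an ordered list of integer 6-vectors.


Interval decomposition of M: I[1,6], I[2,4], I[3,4], I[4,4], I[6,6].
HN type (ℓ=5): μ^(1)=33; μ^(2)=7; μ^(3)=-6; μ^(4)=-19; μ^(5)=-32

((0, 0, 0, 3, 0, 0); (0, 0, 0, 1, 1, 1); (0, 0, 3, 0, 0, 0); (0, 2, 0, 0, 0, 0); (1, 0, 0, 0, 0, 1))


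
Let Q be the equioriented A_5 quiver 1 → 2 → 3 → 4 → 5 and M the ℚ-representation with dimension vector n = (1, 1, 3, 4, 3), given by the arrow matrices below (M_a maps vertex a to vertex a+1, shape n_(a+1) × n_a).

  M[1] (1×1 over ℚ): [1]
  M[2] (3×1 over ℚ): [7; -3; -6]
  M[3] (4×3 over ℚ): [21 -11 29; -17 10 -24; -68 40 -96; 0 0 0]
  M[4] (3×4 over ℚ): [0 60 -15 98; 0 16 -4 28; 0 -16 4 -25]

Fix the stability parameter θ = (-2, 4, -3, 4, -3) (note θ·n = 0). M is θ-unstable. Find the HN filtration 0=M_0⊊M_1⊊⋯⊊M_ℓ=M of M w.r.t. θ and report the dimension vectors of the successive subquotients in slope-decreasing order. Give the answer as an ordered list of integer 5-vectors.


Barcode: M ≅ I[1,4], I[3,3], I[3,4], I[4,5]^2, I[5,5]. HN layers by μ_θ (4 steps, strictly decreasing):
  μ^(1)=4; μ^(2)=1/2; μ^(3)=-2; μ^(4)=-3

((0, 0, 0, 2, 0); (0, 1, 1, 2, 2); (1, 0, 0, 0, 0); (0, 0, 2, 0, 1))


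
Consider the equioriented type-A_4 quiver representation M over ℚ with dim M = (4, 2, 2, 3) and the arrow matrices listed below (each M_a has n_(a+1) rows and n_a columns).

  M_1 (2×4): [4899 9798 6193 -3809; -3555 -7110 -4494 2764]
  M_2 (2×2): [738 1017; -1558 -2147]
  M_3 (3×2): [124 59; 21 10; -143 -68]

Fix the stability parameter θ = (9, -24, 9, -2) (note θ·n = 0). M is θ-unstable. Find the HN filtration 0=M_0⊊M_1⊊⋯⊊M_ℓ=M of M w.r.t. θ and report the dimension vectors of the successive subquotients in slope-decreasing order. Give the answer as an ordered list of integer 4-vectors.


Interval decomposition of M: I[1,1]^2, I[1,2], I[1,4], I[3,4], I[4,4].
HN type (ℓ=4): μ^(1)=9; μ^(2)=7/2; μ^(3)=-2; μ^(4)=-15/2

((2, 0, 0, 0); (0, 0, 2, 2); (0, 0, 0, 1); (2, 2, 0, 0))


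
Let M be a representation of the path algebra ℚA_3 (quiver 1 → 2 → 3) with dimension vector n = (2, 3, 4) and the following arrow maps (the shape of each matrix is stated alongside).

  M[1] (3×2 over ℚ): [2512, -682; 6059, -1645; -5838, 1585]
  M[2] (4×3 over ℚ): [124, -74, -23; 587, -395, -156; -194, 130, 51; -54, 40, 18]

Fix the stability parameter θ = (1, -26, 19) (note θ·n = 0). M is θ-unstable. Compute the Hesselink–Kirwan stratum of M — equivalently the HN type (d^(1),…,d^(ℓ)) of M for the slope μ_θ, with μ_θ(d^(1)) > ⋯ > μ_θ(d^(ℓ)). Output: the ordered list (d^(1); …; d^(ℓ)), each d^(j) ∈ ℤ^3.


Interval decomposition of M: I[1,3]^2, I[2,3], I[3,3].
HN type (ℓ=3): μ^(1)=19; μ^(2)=-25/2; μ^(3)=-26

((0, 0, 4); (2, 2, 0); (0, 1, 0))


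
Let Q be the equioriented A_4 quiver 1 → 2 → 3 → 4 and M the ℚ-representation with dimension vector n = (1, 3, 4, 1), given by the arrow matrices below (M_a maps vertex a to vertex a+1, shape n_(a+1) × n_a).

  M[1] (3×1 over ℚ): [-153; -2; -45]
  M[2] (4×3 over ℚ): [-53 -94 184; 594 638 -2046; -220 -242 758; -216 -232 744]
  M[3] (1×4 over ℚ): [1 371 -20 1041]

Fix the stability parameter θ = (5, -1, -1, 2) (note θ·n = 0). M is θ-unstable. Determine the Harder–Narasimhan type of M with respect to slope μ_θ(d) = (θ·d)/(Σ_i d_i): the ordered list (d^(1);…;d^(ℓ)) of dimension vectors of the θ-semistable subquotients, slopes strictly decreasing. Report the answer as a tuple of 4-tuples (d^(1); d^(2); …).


Via rank(M_{q-1}∘⋯∘M_p): M ≅ I[1,4], I[2,2], I[2,3], I[3,3]^2.
μ_θ-semistable layers: μ^(1)=2; μ^(2)=1; μ^(3)=-1

((0, 0, 0, 1); (1, 1, 1, 0); (0, 2, 3, 0))


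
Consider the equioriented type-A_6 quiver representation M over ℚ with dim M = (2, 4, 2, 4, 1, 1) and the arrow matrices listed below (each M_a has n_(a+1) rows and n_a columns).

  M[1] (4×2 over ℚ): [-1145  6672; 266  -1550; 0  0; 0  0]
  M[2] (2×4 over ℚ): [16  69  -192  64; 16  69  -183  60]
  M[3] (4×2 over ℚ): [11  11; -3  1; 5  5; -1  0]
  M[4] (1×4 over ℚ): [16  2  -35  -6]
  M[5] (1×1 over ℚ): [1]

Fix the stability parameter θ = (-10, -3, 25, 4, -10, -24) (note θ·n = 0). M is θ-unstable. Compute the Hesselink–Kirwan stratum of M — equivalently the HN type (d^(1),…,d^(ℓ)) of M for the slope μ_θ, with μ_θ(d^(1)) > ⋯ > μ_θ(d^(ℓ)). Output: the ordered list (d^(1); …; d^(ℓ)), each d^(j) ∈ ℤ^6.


Via rank(M_{q-1}∘⋯∘M_p): M ≅ I[1,2], I[1,6], I[2,2], I[2,4], I[4,4]^2.
μ_θ-semistable layers: μ^(1)=29/2; μ^(2)=4; μ^(3)=-5/4; μ^(4)=-3; μ^(5)=-10

((0, 0, 1, 1, 0, 0); (0, 0, 0, 2, 0, 0); (0, 0, 1, 1, 1, 1); (0, 4, 0, 0, 0, 0); (2, 0, 0, 0, 0, 0))


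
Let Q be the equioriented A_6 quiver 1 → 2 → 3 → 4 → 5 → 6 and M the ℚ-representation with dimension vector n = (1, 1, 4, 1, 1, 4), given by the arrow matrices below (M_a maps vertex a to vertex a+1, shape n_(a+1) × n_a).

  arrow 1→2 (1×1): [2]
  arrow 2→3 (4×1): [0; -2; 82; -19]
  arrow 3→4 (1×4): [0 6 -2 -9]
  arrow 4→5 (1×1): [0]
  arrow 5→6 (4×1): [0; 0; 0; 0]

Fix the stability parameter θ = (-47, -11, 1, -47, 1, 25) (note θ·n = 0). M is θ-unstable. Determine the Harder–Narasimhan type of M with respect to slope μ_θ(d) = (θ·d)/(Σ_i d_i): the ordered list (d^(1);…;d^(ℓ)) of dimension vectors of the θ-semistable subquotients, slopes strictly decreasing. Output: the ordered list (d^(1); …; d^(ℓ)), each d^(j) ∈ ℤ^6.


Interval decomposition of M: I[1,4], I[3,3]^3, I[5,5], I[6,6]^4.
HN type (ℓ=4): μ^(1)=25; μ^(2)=1; μ^(3)=-19; μ^(4)=-47

((0, 0, 0, 0, 0, 4); (0, 0, 3, 0, 1, 0); (0, 1, 1, 1, 0, 0); (1, 0, 0, 0, 0, 0))


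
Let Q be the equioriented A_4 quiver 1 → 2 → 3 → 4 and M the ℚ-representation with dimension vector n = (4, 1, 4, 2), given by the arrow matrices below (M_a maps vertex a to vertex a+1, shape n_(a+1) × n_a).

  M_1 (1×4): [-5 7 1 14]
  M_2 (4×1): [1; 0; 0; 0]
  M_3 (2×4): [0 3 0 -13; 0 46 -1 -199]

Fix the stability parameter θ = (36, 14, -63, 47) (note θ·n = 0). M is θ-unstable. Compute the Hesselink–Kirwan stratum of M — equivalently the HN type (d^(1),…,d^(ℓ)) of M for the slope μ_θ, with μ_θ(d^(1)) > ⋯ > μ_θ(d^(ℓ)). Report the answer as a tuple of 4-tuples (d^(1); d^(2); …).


Barcode: M ≅ I[1,1]^3, I[1,3], I[3,3], I[3,4]^2. HN layers by μ_θ (4 steps, strictly decreasing):
  μ^(1)=47; μ^(2)=36; μ^(3)=-13/3; μ^(4)=-63

((0, 0, 0, 2); (3, 0, 0, 0); (1, 1, 1, 0); (0, 0, 3, 0))


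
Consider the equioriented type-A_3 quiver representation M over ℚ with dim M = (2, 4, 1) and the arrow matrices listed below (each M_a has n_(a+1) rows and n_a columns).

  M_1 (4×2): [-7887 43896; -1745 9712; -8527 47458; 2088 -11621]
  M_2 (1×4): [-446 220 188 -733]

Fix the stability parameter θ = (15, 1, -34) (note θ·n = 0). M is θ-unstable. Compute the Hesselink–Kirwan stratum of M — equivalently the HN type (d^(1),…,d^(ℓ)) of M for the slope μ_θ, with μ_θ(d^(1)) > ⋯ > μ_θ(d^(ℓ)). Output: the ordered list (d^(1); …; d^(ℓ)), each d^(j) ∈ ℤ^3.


Via rank(M_{q-1}∘⋯∘M_p): M ≅ I[1,2], I[1,3], I[2,2]^2.
μ_θ-semistable layers: μ^(1)=8; μ^(2)=1; μ^(3)=-6

((1, 1, 0); (0, 2, 0); (1, 1, 1))


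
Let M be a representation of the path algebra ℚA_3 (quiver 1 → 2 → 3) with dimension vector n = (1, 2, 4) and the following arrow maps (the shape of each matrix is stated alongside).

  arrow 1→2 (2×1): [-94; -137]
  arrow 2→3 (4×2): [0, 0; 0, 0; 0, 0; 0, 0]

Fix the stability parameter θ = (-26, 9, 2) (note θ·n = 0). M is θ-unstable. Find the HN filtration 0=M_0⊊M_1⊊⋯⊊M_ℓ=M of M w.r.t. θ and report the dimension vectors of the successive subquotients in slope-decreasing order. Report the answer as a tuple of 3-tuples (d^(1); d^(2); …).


Interval decomposition of M: I[1,2], I[2,2], I[3,3]^4.
HN type (ℓ=3): μ^(1)=9; μ^(2)=2; μ^(3)=-26

((0, 2, 0); (0, 0, 4); (1, 0, 0))


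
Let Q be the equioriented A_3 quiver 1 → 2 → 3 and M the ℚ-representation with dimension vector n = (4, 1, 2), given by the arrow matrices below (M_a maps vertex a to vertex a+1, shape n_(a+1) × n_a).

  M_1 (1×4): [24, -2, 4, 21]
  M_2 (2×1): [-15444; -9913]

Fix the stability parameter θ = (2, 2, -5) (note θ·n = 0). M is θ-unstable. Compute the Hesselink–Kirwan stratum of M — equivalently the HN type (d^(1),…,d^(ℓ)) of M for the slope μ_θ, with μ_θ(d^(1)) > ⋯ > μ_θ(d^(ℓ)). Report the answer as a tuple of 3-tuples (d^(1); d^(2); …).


Via rank(M_{q-1}∘⋯∘M_p): M ≅ I[1,1]^3, I[1,3], I[3,3].
μ_θ-semistable layers: μ^(1)=2; μ^(2)=-1/3; μ^(3)=-5

((3, 0, 0); (1, 1, 1); (0, 0, 1))


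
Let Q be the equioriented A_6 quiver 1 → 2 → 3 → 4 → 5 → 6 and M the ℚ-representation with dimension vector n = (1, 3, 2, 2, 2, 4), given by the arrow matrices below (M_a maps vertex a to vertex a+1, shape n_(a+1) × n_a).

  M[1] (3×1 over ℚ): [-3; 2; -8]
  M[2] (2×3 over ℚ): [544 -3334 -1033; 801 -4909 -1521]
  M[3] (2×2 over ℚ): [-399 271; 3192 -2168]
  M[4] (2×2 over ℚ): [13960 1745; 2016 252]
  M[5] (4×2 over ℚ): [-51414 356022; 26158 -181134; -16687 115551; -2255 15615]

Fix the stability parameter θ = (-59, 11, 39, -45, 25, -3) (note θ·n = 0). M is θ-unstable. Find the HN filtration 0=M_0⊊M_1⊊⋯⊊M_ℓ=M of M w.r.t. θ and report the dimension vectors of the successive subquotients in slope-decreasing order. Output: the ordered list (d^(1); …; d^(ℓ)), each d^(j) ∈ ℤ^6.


Interval decomposition of M: I[1,4], I[2,2], I[2,3], I[4,6], I[5,5], I[6,6]^3.
HN type (ℓ=7): μ^(1)=39; μ^(2)=25; μ^(3)=11; μ^(4)=5/3; μ^(5)=-3; μ^(6)=-45; μ^(7)=-59

((0, 0, 1, 0, 0, 0); (0, 0, 0, 0, 1, 0); (0, 2, 0, 0, 1, 1); (0, 1, 1, 1, 0, 0); (0, 0, 0, 0, 0, 3); (0, 0, 0, 1, 0, 0); (1, 0, 0, 0, 0, 0))


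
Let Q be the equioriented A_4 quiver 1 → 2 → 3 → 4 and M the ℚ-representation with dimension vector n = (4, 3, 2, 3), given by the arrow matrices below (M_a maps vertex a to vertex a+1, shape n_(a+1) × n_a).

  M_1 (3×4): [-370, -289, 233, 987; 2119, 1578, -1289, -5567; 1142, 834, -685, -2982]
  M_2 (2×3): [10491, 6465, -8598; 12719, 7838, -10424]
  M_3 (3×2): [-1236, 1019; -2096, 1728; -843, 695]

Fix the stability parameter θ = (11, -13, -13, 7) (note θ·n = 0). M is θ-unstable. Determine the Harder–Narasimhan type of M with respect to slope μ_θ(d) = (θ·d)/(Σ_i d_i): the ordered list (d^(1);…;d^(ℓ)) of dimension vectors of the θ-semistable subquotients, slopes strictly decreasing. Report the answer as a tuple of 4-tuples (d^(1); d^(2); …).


Via rank(M_{q-1}∘⋯∘M_p): M ≅ I[1,1], I[1,2], I[1,4]^2, I[4,4].
μ_θ-semistable layers: μ^(1)=11; μ^(2)=7; μ^(3)=-1; μ^(4)=-5

((1, 0, 0, 0); (0, 0, 0, 3); (1, 1, 0, 0); (2, 2, 2, 0))


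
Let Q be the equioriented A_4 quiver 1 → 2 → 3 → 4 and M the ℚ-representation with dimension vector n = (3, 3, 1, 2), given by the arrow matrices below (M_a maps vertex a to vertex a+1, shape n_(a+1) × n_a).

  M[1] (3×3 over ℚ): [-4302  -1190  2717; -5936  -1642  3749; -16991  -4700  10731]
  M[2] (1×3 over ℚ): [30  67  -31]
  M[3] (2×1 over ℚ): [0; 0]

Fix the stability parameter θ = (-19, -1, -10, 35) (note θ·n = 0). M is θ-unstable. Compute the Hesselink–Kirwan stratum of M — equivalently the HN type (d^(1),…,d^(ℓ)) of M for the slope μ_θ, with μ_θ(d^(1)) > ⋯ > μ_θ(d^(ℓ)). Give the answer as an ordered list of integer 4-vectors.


Interval decomposition of M: I[1,1], I[1,2], I[1,3], I[2,2], I[4,4]^2.
HN type (ℓ=4): μ^(1)=35; μ^(2)=-1; μ^(3)=-11/2; μ^(4)=-19

((0, 0, 0, 2); (0, 2, 0, 0); (0, 1, 1, 0); (3, 0, 0, 0))


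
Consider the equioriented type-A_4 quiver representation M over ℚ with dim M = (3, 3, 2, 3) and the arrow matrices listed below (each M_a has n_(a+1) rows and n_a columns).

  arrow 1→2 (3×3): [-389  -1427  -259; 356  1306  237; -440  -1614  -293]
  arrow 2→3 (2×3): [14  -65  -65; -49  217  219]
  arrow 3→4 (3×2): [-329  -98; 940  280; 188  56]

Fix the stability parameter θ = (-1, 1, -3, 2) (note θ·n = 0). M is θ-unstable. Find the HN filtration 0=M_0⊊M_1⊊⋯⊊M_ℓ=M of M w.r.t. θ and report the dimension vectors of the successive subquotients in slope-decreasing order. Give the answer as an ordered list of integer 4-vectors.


Interval decomposition of M: I[1,1], I[1,2], I[1,3], I[2,4], I[4,4]^2.
HN type (ℓ=3): μ^(1)=2; μ^(2)=1; μ^(3)=-1

((0, 0, 0, 3); (0, 1, 0, 0); (3, 2, 2, 0))


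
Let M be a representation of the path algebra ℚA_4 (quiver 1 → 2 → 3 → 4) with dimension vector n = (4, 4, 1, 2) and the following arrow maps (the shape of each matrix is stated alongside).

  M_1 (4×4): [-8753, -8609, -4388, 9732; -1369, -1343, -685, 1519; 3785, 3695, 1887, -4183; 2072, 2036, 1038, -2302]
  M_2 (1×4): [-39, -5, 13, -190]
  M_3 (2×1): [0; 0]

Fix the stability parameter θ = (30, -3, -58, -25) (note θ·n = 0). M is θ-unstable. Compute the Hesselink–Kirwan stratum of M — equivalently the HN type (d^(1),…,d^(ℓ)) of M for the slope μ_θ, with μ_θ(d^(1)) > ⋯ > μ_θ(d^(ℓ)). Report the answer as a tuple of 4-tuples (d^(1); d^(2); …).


Barcode: M ≅ I[1,1], I[1,2]^2, I[1,3], I[2,2], I[4,4]^2. HN layers by μ_θ (5 steps, strictly decreasing):
  μ^(1)=30; μ^(2)=27/2; μ^(3)=-3; μ^(4)=-31/3; μ^(5)=-25

((1, 0, 0, 0); (2, 2, 0, 0); (0, 1, 0, 0); (1, 1, 1, 0); (0, 0, 0, 2))


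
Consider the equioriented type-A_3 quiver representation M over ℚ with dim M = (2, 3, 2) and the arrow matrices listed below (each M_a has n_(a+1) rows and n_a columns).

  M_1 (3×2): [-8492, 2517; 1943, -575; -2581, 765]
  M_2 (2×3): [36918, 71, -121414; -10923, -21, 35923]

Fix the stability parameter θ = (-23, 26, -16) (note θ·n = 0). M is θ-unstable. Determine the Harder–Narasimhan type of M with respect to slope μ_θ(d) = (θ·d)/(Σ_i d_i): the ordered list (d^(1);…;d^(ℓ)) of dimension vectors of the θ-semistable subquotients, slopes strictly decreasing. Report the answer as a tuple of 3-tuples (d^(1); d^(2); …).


Via rank(M_{q-1}∘⋯∘M_p): M ≅ I[1,3]^2, I[2,2].
μ_θ-semistable layers: μ^(1)=26; μ^(2)=5; μ^(3)=-23

((0, 1, 0); (0, 2, 2); (2, 0, 0))


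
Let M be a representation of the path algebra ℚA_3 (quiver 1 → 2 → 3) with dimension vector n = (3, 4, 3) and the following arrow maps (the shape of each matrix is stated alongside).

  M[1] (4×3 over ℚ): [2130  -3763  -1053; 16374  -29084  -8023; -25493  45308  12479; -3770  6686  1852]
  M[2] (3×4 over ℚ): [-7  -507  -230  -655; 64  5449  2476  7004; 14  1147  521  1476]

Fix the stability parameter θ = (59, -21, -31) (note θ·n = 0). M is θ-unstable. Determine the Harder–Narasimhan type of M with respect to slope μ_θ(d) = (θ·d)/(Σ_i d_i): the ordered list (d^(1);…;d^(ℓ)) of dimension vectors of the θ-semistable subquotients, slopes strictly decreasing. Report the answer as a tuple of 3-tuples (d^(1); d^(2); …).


Via rank(M_{q-1}∘⋯∘M_p): M ≅ I[1,3]^3, I[2,2].
μ_θ-semistable layers: μ^(1)=7/3; μ^(2)=-21

((3, 3, 3); (0, 1, 0))


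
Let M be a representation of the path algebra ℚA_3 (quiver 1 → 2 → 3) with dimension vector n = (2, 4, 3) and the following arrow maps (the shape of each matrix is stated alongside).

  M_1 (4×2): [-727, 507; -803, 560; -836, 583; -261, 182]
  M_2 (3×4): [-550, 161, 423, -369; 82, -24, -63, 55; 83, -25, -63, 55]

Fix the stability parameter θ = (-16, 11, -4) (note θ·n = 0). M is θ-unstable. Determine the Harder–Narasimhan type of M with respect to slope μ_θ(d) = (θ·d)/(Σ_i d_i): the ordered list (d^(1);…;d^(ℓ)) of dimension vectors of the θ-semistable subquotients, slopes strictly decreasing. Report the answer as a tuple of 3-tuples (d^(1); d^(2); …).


Interval decomposition of M: I[1,3]^2, I[2,2], I[2,3].
HN type (ℓ=3): μ^(1)=11; μ^(2)=7/2; μ^(3)=-16

((0, 1, 0); (0, 3, 3); (2, 0, 0))


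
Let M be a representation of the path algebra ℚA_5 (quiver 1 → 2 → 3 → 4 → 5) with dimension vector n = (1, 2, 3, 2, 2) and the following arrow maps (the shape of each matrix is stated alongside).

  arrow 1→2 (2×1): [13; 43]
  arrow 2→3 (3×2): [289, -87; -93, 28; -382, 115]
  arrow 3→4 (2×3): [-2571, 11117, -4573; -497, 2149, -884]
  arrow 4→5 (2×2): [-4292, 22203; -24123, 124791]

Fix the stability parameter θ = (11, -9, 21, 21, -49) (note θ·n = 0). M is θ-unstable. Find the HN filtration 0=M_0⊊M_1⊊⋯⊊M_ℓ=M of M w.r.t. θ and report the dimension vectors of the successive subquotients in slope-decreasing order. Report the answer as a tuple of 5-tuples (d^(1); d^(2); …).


Via rank(M_{q-1}∘⋯∘M_p): M ≅ I[1,5], I[2,5], I[3,3].
μ_θ-semistable layers: μ^(1)=21; μ^(2)=-1; μ^(3)=-7/3; μ^(4)=-9

((0, 0, 1, 0, 0); (1, 1, 1, 1, 1); (0, 0, 1, 1, 1); (0, 1, 0, 0, 0))


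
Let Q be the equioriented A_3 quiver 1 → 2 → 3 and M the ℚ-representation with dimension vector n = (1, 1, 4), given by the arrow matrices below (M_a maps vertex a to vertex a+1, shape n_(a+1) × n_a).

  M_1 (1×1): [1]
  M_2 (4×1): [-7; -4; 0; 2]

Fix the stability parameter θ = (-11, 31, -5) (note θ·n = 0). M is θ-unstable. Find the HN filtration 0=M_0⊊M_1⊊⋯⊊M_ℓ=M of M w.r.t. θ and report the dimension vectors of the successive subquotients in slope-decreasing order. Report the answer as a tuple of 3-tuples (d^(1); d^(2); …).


Interval decomposition of M: I[1,3], I[3,3]^3.
HN type (ℓ=3): μ^(1)=13; μ^(2)=-5; μ^(3)=-11

((0, 1, 1); (0, 0, 3); (1, 0, 0))


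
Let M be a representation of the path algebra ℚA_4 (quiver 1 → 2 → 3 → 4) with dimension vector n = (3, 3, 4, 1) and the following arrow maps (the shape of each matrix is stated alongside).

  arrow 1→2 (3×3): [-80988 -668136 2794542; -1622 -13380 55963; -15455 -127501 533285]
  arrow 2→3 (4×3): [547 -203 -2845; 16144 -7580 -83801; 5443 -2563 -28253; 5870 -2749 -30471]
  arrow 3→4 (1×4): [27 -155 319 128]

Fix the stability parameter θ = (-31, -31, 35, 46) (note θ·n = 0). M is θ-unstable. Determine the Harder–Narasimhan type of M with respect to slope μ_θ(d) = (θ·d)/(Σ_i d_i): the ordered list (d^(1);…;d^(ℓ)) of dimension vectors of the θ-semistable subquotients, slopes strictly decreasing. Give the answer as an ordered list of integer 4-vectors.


Barcode: M ≅ I[1,1], I[1,3], I[1,4], I[2,3], I[3,3]. HN layers by μ_θ (3 steps, strictly decreasing):
  μ^(1)=46; μ^(2)=35; μ^(3)=-31

((0, 0, 0, 1); (0, 0, 4, 0); (3, 3, 0, 0))


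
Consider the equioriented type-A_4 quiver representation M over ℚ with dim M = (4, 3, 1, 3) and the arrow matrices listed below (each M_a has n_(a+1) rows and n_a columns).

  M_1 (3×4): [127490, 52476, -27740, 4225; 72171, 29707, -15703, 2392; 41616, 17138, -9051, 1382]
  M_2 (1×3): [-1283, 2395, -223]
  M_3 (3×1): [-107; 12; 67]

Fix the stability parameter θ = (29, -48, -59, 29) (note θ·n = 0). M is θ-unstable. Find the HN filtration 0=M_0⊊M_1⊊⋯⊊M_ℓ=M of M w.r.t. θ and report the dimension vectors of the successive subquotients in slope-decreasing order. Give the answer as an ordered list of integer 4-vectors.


Interval decomposition of M: I[1,1], I[1,2]^2, I[1,4], I[4,4]^2.
HN type (ℓ=3): μ^(1)=29; μ^(2)=-19/2; μ^(3)=-26

((1, 0, 0, 3); (2, 2, 0, 0); (1, 1, 1, 0))


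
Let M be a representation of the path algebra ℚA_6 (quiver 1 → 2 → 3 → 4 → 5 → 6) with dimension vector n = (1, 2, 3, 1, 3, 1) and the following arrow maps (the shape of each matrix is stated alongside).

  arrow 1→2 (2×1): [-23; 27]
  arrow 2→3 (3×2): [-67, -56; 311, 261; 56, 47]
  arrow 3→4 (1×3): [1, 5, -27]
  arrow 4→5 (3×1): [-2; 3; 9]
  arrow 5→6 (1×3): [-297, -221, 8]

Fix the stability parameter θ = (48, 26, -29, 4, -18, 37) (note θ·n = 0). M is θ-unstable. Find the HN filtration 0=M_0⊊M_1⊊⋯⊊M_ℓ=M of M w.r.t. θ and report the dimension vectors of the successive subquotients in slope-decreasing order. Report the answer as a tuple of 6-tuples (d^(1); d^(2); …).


Interval decomposition of M: I[1,6], I[2,3], I[3,3], I[5,5]^2.
HN type (ℓ=5): μ^(1)=37; μ^(2)=31/5; μ^(3)=-3/2; μ^(4)=-18; μ^(5)=-29

((0, 0, 0, 0, 0, 1); (1, 1, 1, 1, 1, 0); (0, 1, 1, 0, 0, 0); (0, 0, 0, 0, 2, 0); (0, 0, 1, 0, 0, 0))


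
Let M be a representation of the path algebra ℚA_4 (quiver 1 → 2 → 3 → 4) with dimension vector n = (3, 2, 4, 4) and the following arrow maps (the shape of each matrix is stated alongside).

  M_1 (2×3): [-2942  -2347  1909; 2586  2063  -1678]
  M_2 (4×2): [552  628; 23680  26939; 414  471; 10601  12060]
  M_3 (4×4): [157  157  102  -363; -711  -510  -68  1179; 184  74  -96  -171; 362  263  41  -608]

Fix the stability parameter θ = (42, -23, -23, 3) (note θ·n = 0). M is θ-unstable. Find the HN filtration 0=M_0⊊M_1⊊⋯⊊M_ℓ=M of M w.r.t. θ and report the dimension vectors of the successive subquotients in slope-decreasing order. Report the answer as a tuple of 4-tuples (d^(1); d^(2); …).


Barcode: M ≅ I[1,1], I[1,4]^2, I[3,4]^2. HN layers by μ_θ (4 steps, strictly decreasing):
  μ^(1)=42; μ^(2)=3; μ^(3)=-4/3; μ^(4)=-23

((1, 0, 0, 0); (0, 0, 0, 4); (2, 2, 2, 0); (0, 0, 2, 0))


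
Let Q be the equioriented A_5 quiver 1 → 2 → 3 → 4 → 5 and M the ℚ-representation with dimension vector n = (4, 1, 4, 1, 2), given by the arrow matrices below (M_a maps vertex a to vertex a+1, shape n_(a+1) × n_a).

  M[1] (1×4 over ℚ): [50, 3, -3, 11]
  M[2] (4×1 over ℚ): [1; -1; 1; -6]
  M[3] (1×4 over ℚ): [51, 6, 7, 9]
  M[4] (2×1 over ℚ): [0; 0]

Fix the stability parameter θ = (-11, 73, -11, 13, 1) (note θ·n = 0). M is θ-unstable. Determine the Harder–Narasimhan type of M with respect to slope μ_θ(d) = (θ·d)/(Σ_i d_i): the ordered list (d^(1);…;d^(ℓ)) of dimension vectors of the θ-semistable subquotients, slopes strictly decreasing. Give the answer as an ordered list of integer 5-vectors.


Barcode: M ≅ I[1,1]^3, I[1,4], I[3,3]^3, I[5,5]^2. HN layers by μ_θ (3 steps, strictly decreasing):
  μ^(1)=25; μ^(2)=1; μ^(3)=-11

((0, 1, 1, 1, 0); (0, 0, 0, 0, 2); (4, 0, 3, 0, 0))


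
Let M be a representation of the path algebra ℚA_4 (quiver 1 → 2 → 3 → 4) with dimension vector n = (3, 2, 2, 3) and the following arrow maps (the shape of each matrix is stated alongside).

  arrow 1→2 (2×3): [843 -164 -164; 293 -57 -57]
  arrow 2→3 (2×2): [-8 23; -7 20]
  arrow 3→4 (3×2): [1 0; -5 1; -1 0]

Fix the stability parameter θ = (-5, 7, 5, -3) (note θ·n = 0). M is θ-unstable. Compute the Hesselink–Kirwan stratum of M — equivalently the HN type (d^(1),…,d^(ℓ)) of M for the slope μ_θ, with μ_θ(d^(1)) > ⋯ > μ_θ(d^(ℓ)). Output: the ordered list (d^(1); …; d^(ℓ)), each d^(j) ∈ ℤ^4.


Barcode: M ≅ I[1,1], I[1,4]^2, I[4,4]. HN layers by μ_θ (3 steps, strictly decreasing):
  μ^(1)=3; μ^(2)=-3; μ^(3)=-5

((0, 2, 2, 2); (0, 0, 0, 1); (3, 0, 0, 0))


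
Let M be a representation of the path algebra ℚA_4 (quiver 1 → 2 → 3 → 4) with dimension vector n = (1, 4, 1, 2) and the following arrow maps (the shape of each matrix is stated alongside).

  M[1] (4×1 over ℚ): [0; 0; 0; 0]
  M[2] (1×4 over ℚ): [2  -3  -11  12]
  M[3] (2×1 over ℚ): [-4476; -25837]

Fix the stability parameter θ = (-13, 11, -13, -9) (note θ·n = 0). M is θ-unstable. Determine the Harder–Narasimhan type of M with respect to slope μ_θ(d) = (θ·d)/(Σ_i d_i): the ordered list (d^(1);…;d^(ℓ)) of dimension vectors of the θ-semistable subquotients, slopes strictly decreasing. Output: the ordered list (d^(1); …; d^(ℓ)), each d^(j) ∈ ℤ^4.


Via rank(M_{q-1}∘⋯∘M_p): M ≅ I[1,1], I[2,2]^3, I[2,4], I[4,4].
μ_θ-semistable layers: μ^(1)=11; μ^(2)=-11/3; μ^(3)=-9; μ^(4)=-13

((0, 3, 0, 0); (0, 1, 1, 1); (0, 0, 0, 1); (1, 0, 0, 0))


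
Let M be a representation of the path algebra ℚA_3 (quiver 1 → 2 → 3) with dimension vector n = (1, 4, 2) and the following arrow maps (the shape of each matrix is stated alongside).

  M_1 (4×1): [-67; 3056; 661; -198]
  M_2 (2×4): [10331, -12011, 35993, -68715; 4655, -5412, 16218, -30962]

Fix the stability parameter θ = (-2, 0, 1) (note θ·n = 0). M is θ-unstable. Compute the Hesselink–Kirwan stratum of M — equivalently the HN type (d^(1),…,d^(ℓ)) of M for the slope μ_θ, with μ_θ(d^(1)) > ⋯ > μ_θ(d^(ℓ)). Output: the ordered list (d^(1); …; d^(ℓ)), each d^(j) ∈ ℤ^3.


Via rank(M_{q-1}∘⋯∘M_p): M ≅ I[1,3], I[2,2]^2, I[2,3].
μ_θ-semistable layers: μ^(1)=1; μ^(2)=0; μ^(3)=-2

((0, 0, 2); (0, 4, 0); (1, 0, 0))


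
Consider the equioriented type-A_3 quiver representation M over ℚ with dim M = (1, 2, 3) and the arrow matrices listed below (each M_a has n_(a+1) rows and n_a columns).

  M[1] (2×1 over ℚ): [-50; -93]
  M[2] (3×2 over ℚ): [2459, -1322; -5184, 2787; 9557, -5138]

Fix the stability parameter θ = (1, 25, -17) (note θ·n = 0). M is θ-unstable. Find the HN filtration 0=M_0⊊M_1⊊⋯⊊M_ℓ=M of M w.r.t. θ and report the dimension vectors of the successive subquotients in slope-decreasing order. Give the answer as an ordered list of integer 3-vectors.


Barcode: M ≅ I[1,3], I[2,3], I[3,3]. HN layers by μ_θ (3 steps, strictly decreasing):
  μ^(1)=4; μ^(2)=1; μ^(3)=-17

((0, 2, 2); (1, 0, 0); (0, 0, 1))


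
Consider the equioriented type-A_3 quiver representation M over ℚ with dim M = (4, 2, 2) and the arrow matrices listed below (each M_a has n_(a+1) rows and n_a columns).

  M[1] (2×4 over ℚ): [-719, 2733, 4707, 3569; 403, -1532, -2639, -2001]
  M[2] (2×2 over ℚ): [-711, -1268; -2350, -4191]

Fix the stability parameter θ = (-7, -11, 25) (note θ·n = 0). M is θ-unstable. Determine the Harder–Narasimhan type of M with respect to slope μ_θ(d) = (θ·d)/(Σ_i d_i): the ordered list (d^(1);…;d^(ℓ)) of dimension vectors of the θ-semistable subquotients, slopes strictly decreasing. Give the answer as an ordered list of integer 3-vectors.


Interval decomposition of M: I[1,1]^2, I[1,3]^2.
HN type (ℓ=3): μ^(1)=25; μ^(2)=-7; μ^(3)=-9

((0, 0, 2); (2, 0, 0); (2, 2, 0))


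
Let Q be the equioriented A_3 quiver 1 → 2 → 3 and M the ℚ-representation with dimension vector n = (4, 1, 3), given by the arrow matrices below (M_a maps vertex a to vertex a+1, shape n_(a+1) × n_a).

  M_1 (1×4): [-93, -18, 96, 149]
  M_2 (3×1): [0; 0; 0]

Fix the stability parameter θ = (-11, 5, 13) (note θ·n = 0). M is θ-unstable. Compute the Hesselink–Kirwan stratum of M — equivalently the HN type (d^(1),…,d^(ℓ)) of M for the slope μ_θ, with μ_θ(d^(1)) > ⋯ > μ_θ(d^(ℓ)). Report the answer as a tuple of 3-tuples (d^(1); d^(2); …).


Via rank(M_{q-1}∘⋯∘M_p): M ≅ I[1,1]^3, I[1,2], I[3,3]^3.
μ_θ-semistable layers: μ^(1)=13; μ^(2)=5; μ^(3)=-11

((0, 0, 3); (0, 1, 0); (4, 0, 0))


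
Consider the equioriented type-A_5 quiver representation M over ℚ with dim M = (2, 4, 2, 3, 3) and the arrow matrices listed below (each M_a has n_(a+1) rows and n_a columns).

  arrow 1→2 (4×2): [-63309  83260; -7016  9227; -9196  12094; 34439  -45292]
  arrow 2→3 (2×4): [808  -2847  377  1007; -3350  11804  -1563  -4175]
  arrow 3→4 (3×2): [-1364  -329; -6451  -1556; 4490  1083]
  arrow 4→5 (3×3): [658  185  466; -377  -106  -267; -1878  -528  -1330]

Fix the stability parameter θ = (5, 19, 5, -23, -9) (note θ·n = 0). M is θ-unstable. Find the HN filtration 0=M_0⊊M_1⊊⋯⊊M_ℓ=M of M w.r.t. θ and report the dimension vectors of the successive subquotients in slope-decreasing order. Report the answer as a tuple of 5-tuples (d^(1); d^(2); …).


Via rank(M_{q-1}∘⋯∘M_p): M ≅ I[1,4], I[1,5], I[2,2]^2, I[4,5], I[5,5].
μ_θ-semistable layers: μ^(1)=19; μ^(2)=3/2; μ^(3)=-3/5; μ^(4)=-9; μ^(5)=-23

((0, 2, 0, 0, 0); (1, 1, 1, 1, 0); (1, 1, 1, 1, 1); (0, 0, 0, 0, 2); (0, 0, 0, 1, 0))


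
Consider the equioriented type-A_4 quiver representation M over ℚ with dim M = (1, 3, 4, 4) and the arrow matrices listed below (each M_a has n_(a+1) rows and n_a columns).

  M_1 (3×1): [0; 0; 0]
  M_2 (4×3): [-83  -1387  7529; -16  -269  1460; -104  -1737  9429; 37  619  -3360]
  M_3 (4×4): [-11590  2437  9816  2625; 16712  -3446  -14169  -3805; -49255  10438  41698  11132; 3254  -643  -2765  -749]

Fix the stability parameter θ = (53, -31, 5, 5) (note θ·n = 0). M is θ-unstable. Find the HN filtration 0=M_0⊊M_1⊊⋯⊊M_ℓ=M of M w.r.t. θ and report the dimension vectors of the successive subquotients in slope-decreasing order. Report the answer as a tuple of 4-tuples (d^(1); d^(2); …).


Via rank(M_{q-1}∘⋯∘M_p): M ≅ I[1,1], I[2,4]^3, I[3,4].
μ_θ-semistable layers: μ^(1)=53; μ^(2)=5; μ^(3)=-31

((1, 0, 0, 0); (0, 0, 4, 4); (0, 3, 0, 0))


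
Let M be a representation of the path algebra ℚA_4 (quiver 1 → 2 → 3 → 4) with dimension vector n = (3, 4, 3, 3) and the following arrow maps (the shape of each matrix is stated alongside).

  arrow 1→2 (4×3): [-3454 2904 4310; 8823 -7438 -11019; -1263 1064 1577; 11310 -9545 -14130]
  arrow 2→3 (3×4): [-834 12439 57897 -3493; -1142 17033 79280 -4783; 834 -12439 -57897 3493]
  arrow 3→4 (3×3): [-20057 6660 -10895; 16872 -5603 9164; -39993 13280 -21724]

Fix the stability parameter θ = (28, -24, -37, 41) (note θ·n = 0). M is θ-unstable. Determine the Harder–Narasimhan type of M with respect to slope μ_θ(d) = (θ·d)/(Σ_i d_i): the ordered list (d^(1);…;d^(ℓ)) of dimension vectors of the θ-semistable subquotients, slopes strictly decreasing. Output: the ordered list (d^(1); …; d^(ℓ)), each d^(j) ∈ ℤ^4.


Via rank(M_{q-1}∘⋯∘M_p): M ≅ I[1,2], I[1,4]^2, I[2,2], I[3,4].
μ_θ-semistable layers: μ^(1)=41; μ^(2)=2; μ^(3)=-11; μ^(4)=-24; μ^(5)=-37

((0, 0, 0, 3); (1, 1, 0, 0); (2, 2, 2, 0); (0, 1, 0, 0); (0, 0, 1, 0))


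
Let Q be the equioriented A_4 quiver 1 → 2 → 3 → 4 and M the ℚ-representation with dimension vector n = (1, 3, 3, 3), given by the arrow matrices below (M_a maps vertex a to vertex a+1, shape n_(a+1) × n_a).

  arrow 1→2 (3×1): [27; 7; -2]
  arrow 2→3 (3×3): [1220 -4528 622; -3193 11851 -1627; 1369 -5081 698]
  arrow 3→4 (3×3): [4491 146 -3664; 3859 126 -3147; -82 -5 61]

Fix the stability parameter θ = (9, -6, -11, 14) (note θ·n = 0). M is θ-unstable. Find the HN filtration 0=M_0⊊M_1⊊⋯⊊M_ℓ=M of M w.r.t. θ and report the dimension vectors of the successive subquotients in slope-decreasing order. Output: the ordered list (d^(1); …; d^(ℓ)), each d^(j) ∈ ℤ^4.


Barcode: M ≅ I[1,2], I[2,4]^2, I[3,4]. HN layers by μ_θ (4 steps, strictly decreasing):
  μ^(1)=14; μ^(2)=3/2; μ^(3)=-17/2; μ^(4)=-11

((0, 0, 0, 3); (1, 1, 0, 0); (0, 2, 2, 0); (0, 0, 1, 0))


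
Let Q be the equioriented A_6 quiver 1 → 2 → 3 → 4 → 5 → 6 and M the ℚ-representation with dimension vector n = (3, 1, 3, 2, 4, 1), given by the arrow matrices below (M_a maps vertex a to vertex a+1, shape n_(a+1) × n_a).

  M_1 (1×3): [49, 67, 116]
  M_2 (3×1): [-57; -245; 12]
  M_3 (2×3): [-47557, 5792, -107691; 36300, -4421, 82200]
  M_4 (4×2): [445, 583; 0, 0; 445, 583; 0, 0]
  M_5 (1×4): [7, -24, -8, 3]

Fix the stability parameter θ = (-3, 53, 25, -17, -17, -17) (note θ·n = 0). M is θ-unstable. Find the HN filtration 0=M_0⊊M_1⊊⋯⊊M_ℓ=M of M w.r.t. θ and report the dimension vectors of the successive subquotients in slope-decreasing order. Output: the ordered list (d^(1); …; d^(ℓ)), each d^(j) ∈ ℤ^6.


Via rank(M_{q-1}∘⋯∘M_p): M ≅ I[1,1]^2, I[1,4], I[3,3], I[3,6], I[5,5]^3.
μ_θ-semistable layers: μ^(1)=25; μ^(2)=61/3; μ^(3)=-3; μ^(4)=-13/2; μ^(5)=-17

((0, 0, 1, 0, 0, 0); (0, 1, 1, 1, 0, 0); (3, 0, 0, 0, 0, 0); (0, 0, 1, 1, 1, 1); (0, 0, 0, 0, 3, 0))


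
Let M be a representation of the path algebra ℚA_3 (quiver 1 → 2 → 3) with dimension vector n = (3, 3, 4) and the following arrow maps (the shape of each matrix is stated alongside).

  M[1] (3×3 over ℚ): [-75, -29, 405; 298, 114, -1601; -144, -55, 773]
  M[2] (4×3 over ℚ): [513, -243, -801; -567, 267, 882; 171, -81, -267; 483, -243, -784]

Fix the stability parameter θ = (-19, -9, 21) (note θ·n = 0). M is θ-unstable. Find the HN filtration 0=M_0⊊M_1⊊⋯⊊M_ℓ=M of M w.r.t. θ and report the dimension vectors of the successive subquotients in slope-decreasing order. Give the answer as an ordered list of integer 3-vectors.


Via rank(M_{q-1}∘⋯∘M_p): M ≅ I[1,2], I[1,3]^2, I[3,3]^2.
μ_θ-semistable layers: μ^(1)=21; μ^(2)=-9; μ^(3)=-19

((0, 0, 4); (0, 3, 0); (3, 0, 0))


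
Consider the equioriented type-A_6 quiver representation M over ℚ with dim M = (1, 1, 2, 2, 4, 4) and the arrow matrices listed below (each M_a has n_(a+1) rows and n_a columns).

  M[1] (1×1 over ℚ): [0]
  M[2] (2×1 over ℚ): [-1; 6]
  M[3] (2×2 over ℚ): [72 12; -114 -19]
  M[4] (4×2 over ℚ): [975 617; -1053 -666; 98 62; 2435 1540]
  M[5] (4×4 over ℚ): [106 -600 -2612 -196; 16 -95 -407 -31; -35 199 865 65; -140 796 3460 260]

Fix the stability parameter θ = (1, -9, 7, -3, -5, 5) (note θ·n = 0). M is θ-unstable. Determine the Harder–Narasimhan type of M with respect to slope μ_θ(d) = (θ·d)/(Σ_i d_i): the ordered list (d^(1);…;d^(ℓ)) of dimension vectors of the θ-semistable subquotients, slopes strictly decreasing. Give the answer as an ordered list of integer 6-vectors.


Interval decomposition of M: I[1,1], I[2,3], I[3,6], I[4,5], I[5,5], I[5,6], I[6,6]^2.
HN type (ℓ=7): μ^(1)=7; μ^(2)=5; μ^(3)=1; μ^(4)=-1/3; μ^(5)=-4; μ^(6)=-5; μ^(7)=-9

((0, 0, 1, 0, 0, 0); (0, 0, 0, 0, 0, 4); (1, 0, 0, 0, 0, 0); (0, 0, 1, 1, 1, 0); (0, 0, 0, 1, 1, 0); (0, 0, 0, 0, 2, 0); (0, 1, 0, 0, 0, 0))


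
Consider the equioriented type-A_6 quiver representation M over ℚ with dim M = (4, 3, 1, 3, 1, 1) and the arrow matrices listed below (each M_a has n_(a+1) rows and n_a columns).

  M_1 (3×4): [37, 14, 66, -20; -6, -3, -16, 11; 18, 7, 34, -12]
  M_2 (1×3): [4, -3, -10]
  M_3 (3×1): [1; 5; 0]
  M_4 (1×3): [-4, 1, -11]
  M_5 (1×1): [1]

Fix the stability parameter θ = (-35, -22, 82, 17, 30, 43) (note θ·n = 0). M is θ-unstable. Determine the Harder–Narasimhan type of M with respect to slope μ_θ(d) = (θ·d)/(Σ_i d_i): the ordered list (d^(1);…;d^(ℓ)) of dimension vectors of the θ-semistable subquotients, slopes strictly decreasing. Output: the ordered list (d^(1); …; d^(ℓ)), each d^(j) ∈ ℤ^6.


Interval decomposition of M: I[1,1], I[1,2]^2, I[1,6], I[4,4]^2.
HN type (ℓ=4): μ^(1)=43; μ^(2)=17; μ^(3)=-22; μ^(4)=-35

((0, 0, 1, 1, 1, 1); (0, 0, 0, 2, 0, 0); (0, 3, 0, 0, 0, 0); (4, 0, 0, 0, 0, 0))


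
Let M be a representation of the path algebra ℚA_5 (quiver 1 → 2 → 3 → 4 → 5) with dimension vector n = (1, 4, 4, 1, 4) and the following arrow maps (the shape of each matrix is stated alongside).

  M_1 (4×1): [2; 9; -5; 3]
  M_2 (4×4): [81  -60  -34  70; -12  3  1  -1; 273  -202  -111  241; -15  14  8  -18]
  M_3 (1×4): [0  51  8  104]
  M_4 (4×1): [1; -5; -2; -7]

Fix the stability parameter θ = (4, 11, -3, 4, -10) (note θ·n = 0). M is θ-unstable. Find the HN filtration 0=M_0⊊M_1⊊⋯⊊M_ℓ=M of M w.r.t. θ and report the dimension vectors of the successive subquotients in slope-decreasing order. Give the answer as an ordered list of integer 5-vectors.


Via rank(M_{q-1}∘⋯∘M_p): M ≅ I[1,5], I[2,3]^3, I[5,5]^3.
μ_θ-semistable layers: μ^(1)=4; μ^(2)=6/5; μ^(3)=-10

((0, 3, 3, 0, 0); (1, 1, 1, 1, 1); (0, 0, 0, 0, 3))


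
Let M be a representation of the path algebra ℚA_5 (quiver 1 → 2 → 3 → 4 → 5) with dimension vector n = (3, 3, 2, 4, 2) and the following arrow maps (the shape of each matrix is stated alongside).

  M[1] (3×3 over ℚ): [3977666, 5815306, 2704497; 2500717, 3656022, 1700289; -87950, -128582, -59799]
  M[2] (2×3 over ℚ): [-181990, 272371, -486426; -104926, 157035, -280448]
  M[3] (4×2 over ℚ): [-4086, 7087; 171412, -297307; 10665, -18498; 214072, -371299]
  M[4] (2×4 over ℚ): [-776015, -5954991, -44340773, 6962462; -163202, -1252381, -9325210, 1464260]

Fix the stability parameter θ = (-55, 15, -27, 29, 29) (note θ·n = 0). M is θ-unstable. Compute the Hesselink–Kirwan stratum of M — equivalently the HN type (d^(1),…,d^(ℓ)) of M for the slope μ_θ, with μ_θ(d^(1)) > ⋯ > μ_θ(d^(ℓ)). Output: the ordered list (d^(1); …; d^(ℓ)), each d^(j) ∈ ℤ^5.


Barcode: M ≅ I[1,1], I[1,5]^2, I[2,2], I[4,4]^2. HN layers by μ_θ (4 steps, strictly decreasing):
  μ^(1)=29; μ^(2)=15; μ^(3)=-6; μ^(4)=-55

((0, 0, 0, 4, 2); (0, 1, 0, 0, 0); (0, 2, 2, 0, 0); (3, 0, 0, 0, 0))


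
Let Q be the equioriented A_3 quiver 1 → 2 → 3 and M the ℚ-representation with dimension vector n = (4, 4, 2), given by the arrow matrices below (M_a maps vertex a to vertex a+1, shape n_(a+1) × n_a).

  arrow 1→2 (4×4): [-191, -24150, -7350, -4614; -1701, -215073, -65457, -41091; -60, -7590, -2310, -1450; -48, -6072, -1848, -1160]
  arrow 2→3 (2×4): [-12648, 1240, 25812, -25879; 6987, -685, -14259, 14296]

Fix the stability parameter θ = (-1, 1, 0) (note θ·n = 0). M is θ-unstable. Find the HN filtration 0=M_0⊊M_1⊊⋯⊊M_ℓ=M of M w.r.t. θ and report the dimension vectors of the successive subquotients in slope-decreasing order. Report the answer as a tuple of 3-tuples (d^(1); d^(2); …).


Via rank(M_{q-1}∘⋯∘M_p): M ≅ I[1,1]^2, I[1,2], I[1,3], I[2,2], I[2,3].
μ_θ-semistable layers: μ^(1)=1; μ^(2)=1/2; μ^(3)=-1

((0, 2, 0); (0, 2, 2); (4, 0, 0))
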